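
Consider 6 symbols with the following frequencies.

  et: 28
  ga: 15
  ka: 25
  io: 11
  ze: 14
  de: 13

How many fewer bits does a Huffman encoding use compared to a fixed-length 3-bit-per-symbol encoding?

Fixed-length: 3 bits × 106 symbols = 318 bits.
Huffman merges:
merge io(11) and de(13): 24
merge ze(14) and ga(15): 29
merge 24 and ka(25): 49
merge et(28) and 29: 57
merge 49 and 57: 106
Huffman total = 24 + 29 + 49 + 57 + 106 = 265 bits.
Saving = 318 − 265 = 53 bits.

53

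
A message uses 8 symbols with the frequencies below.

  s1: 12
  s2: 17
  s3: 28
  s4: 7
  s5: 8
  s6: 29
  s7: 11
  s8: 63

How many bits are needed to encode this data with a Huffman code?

Merge the two smallest weights repeatedly:
s4(7) + s5(8) → 15
s7(11) + s1(12) → 23
15 + s2(17) → 32
23 + s3(28) → 51
s6(29) + 32 → 61
51 + 61 → 112
s8(63) + 112 → 175
Total encoded bits = sum of merged weights = 15 + 23 + 32 + 51 + 61 + 112 + 175 = 469.

469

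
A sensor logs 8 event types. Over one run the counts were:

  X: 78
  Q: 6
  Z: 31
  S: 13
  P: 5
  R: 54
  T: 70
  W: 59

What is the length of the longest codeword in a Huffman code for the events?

6

Merge the two lowest-weight nodes at each step:
merge P(5) and Q(6): 11
merge 11 and S(13): 24
merge 24 and Z(31): 55
merge R(54) and 55: 109
merge W(59) and T(70): 129
merge X(78) and 109: 187
merge 129 and 187: 316
The first pair merged (P, Q) ends up deepest, at depth 6.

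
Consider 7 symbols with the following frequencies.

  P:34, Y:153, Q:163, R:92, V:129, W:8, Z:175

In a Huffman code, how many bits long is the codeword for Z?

2

Build the tree from the bottom:
merge W(8) and P(34): 42
merge 42 and R(92): 134
merge V(129) and 134: 263
merge Y(153) and Q(163): 316
merge Z(175) and 263: 438
merge 316 and 438: 754
Z's leaf is at depth 2, giving a 2-bit codeword.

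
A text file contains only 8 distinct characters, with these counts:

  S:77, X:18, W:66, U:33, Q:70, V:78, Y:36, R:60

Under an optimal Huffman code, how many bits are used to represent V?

2

Huffman merges, smallest pair first:
X(18) + U(33) → 51
Y(36) + 51 → 87
R(60) + W(66) → 126
Q(70) + S(77) → 147
V(78) + 87 → 165
126 + 147 → 273
165 + 273 → 438
V sits 2 levels below the root, so its codeword is 2 bits.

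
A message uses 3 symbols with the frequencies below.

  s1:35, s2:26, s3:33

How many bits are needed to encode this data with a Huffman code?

Merge the two smallest weights repeatedly:
s2(26) + s3(33) → 59
s1(35) + 59 → 94
The encoded length is the sum of every internal node's weight: 59 + 94 = 153 bits.

153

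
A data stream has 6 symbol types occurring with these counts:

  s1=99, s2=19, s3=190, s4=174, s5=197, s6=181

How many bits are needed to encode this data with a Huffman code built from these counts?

Merge the two smallest weights repeatedly:
combine s2(19), s1(99) → 118
combine 118, s4(174) → 292
combine s6(181), s3(190) → 371
combine s5(197), 292 → 489
combine 371, 489 → 860
The encoded length is the sum of every internal node's weight: 118 + 292 + 371 + 489 + 860 = 2130 bits.

2130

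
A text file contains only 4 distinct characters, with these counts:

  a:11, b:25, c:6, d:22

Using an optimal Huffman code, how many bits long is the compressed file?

120

Merge the two smallest weights repeatedly:
c(6) + a(11) → 17
17 + d(22) → 39
b(25) + 39 → 64
The encoded length is the sum of every internal node's weight: 17 + 39 + 64 = 120 bits.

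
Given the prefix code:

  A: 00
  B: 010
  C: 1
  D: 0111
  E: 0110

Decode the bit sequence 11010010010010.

Read left to right; each codeword is recognised as soon as it completes (prefix code):
  1→C | 1→C | 010→B | 010→B | 010→B | 010→B
Decoded message: CCBBBB

CCBBBB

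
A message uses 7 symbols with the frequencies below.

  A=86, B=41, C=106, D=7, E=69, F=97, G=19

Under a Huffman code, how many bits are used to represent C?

Huffman merges, smallest pair first:
merge D(7) and G(19): 26
merge 26 and B(41): 67
merge 67 and E(69): 136
merge A(86) and F(97): 183
merge C(106) and 136: 242
merge 183 and 242: 425
C's leaf is at depth 2, giving a 2-bit codeword.

2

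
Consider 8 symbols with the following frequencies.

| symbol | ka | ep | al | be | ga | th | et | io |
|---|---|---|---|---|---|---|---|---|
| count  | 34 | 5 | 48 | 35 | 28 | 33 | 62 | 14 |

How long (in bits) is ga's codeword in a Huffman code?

4

Build the tree from the bottom:
merge ep(5) and io(14): 19
merge 19 and ga(28): 47
merge th(33) and ka(34): 67
merge be(35) and 47: 82
merge al(48) and et(62): 110
merge 67 and 82: 149
merge 110 and 149: 259
ga's leaf is at depth 4, giving a 4-bit codeword.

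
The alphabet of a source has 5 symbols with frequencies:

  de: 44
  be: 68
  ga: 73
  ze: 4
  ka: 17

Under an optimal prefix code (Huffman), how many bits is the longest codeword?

Merge the two lowest-weight nodes at each step:
combine ze(4), ka(17) → 21
combine 21, de(44) → 65
combine 65, be(68) → 133
combine ga(73), 133 → 206
The first pair merged (ze, ka) ends up deepest, at depth 4.

4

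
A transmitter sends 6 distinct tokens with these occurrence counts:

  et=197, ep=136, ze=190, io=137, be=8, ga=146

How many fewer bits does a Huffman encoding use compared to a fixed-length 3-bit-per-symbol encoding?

389

Fixed-length: 3 bits × 814 symbols = 2442 bits.
Huffman merges:
be(8) + ep(136) → 144
io(137) + 144 → 281
ga(146) + ze(190) → 336
et(197) + 281 → 478
336 + 478 → 814
Huffman total = 144 + 281 + 336 + 478 + 814 = 2053 bits.
Saving = 2442 − 2053 = 389 bits.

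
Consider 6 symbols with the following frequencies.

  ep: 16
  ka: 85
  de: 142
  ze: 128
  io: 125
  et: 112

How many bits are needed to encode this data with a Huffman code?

1530

Merge the two smallest weights repeatedly:
combine ep(16), ka(85) → 101
combine 101, et(112) → 213
combine io(125), ze(128) → 253
combine de(142), 213 → 355
combine 253, 355 → 608
Total encoded bits = sum of merged weights = 101 + 213 + 253 + 355 + 608 = 1530.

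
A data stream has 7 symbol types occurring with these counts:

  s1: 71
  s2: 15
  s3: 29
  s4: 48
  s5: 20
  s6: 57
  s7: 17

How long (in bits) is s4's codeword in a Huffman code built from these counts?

3

Repeatedly merge the two smallest:
merge s2(15) and s7(17): 32
merge s5(20) and s3(29): 49
merge 32 and s4(48): 80
merge 49 and s6(57): 106
merge s1(71) and 80: 151
merge 106 and 151: 257
s4's leaf is at depth 3, giving a 3-bit codeword.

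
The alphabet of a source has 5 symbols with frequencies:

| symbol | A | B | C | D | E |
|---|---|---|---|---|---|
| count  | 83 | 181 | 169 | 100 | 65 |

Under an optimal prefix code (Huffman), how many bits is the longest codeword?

3

Merge the two lowest-weight nodes at each step:
combine E(65), A(83) → 148
combine D(100), 148 → 248
combine C(169), B(181) → 350
combine 248, 350 → 598
Maximum depth reached is 3.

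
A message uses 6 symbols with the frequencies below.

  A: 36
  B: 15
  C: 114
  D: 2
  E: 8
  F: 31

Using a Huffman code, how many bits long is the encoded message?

Merge the two smallest weights repeatedly:
merge D(2) and E(8): 10
merge 10 and B(15): 25
merge 25 and F(31): 56
merge A(36) and 56: 92
merge 92 and C(114): 206
The encoded length is the sum of every internal node's weight: 10 + 25 + 56 + 92 + 206 = 389 bits.

389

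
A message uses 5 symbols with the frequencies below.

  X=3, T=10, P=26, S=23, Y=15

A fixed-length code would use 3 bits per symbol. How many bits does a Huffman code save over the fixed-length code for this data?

64

Fixed-length: 3 bits × 77 symbols = 231 bits.
Huffman merges:
merge X(3) and T(10): 13
merge 13 and Y(15): 28
merge S(23) and P(26): 49
merge 28 and 49: 77
Huffman total = 13 + 28 + 49 + 77 = 167 bits.
Saving = 231 − 167 = 64 bits.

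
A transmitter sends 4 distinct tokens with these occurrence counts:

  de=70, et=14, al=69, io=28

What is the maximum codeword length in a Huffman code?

3

Merge the two lowest-weight nodes at each step:
merge et(14) and io(28): 42
merge 42 and al(69): 111
merge de(70) and 111: 181
The rarest symbols sit at the bottom; the longest codeword is 3 bits.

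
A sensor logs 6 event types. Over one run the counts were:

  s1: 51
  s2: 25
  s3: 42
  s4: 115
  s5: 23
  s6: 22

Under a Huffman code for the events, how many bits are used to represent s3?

Build the tree from the bottom:
s6(22) + s5(23) → 45
s2(25) + s3(42) → 67
45 + s1(51) → 96
67 + 96 → 163
s4(115) + 163 → 278
s3 sits 3 levels below the root, so its codeword is 3 bits.

3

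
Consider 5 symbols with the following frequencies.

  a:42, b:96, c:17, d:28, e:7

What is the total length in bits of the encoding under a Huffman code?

Merge the two smallest weights repeatedly:
e(7) + c(17) → 24
24 + d(28) → 52
a(42) + 52 → 94
94 + b(96) → 190
The encoded length is the sum of every internal node's weight: 24 + 52 + 94 + 190 = 360 bits.

360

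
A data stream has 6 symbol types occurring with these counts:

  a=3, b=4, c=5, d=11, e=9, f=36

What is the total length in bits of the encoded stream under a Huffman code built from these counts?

Merge the two smallest weights repeatedly:
merge a(3) and b(4): 7
merge c(5) and 7: 12
merge e(9) and d(11): 20
merge 12 and 20: 32
merge 32 and f(36): 68
Total encoded bits = sum of merged weights = 7 + 12 + 20 + 32 + 68 = 139.

139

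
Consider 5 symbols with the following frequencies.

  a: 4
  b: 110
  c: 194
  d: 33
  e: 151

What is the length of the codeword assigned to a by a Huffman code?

Repeatedly merge the two smallest:
combine a(4), d(33) → 37
combine 37, b(110) → 147
combine 147, e(151) → 298
combine c(194), 298 → 492
The subtree containing a is merged 4 times, so code length = 4.

4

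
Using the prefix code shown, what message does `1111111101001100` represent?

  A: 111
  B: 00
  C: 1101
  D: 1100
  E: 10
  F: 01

Read left to right; each codeword is recognised as soon as it completes (prefix code):
  111→A | 111→A | 1101→C | 00→B | 1100→D
Decoded message: AACBD

AACBD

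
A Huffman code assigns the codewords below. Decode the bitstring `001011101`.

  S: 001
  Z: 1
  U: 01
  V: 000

SUZZU

Read left to right; each codeword is recognised as soon as it completes (prefix code):
  001→S | 01→U | 1→Z | 1→Z | 01→U
Decoded message: SUZZU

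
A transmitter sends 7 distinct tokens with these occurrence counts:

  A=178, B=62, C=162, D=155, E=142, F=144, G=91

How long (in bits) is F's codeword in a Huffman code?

Huffman merges, smallest pair first:
B(62) + G(91) → 153
E(142) + F(144) → 286
153 + D(155) → 308
C(162) + A(178) → 340
286 + 308 → 594
340 + 594 → 934
The subtree containing F is merged 3 times, so code length = 3.

3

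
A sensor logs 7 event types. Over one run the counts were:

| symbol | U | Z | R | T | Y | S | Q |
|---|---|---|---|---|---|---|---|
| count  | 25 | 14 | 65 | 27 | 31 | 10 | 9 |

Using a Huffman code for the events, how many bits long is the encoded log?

Merge the two smallest weights repeatedly:
combine Q(9), S(10) → 19
combine Z(14), 19 → 33
combine U(25), T(27) → 52
combine Y(31), 33 → 64
combine 52, 64 → 116
combine R(65), 116 → 181
Total encoded bits = sum of merged weights = 19 + 33 + 52 + 64 + 116 + 181 = 465.

465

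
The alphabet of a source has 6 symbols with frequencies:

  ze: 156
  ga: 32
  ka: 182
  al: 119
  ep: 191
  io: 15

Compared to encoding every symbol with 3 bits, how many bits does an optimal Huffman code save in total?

Fixed-length: 3 bits × 695 symbols = 2085 bits.
Huffman merges:
combine io(15), ga(32) → 47
combine 47, al(119) → 166
combine ze(156), 166 → 322
combine ka(182), ep(191) → 373
combine 322, 373 → 695
Huffman total = 47 + 166 + 322 + 373 + 695 = 1603 bits.
Saving = 2085 − 1603 = 482 bits.

482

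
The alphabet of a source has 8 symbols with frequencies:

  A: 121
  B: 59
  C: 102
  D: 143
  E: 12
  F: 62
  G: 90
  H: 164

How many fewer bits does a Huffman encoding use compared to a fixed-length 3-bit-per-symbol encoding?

103

Fixed-length: 3 bits × 753 symbols = 2259 bits.
Huffman merges:
combine E(12), B(59) → 71
combine F(62), 71 → 133
combine G(90), C(102) → 192
combine A(121), 133 → 254
combine D(143), H(164) → 307
combine 192, 254 → 446
combine 307, 446 → 753
Huffman total = 71 + 133 + 192 + 254 + 307 + 446 + 753 = 2156 bits.
Saving = 2259 − 2156 = 103 bits.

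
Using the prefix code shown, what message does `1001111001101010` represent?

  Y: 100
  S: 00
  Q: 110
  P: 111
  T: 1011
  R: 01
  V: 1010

YPYQV

Read left to right; each codeword is recognised as soon as it completes (prefix code):
  100→Y | 111→P | 100→Y | 110→Q | 1010→V
Decoded message: YPYQV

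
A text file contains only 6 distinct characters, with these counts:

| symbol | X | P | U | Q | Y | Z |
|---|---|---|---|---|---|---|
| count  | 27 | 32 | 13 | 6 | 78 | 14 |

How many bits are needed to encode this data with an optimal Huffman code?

Build the Huffman tree bottom-up:
combine Q(6), U(13) → 19
combine Z(14), 19 → 33
combine X(27), P(32) → 59
combine 33, 59 → 92
combine Y(78), 92 → 170
The encoded length is the sum of every internal node's weight: 19 + 33 + 59 + 92 + 170 = 373 bits.

373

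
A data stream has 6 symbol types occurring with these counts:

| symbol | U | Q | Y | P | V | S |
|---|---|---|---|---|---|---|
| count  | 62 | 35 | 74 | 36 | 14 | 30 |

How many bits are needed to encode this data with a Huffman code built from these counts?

Greedily combine the two least-frequent nodes:
combine V(14), S(30) → 44
combine Q(35), P(36) → 71
combine 44, U(62) → 106
combine 71, Y(74) → 145
combine 106, 145 → 251
Total encoded bits = sum of merged weights = 44 + 71 + 106 + 145 + 251 = 617.

617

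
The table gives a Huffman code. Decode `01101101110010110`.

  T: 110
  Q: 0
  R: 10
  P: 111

QTTPQQRT

Read left to right; each codeword is recognised as soon as it completes (prefix code):
  0→Q | 110→T | 110→T | 111→P | 0→Q | 0→Q | 10→R | 110→T
Decoded message: QTTPQQRT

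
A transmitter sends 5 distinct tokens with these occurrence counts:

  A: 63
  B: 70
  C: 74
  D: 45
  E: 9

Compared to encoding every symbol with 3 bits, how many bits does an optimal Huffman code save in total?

207

Fixed-length: 3 bits × 261 symbols = 783 bits.
Huffman merges:
merge E(9) and D(45): 54
merge 54 and A(63): 117
merge B(70) and C(74): 144
merge 117 and 144: 261
Huffman total = 54 + 117 + 144 + 261 = 576 bits.
Saving = 783 − 576 = 207 bits.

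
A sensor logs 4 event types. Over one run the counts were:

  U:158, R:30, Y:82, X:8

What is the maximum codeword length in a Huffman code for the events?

3

Merge the two lowest-weight nodes at each step:
combine X(8), R(30) → 38
combine 38, Y(82) → 120
combine 120, U(158) → 278
The rarest symbols sit at the bottom; the longest codeword is 3 bits.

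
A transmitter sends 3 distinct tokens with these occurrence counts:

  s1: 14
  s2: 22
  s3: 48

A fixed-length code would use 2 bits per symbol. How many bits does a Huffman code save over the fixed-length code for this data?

Fixed-length: 2 bits × 84 symbols = 168 bits.
Huffman merges:
merge s1(14) and s2(22): 36
merge 36 and s3(48): 84
Huffman total = 36 + 84 = 120 bits.
Saving = 168 − 120 = 48 bits.

48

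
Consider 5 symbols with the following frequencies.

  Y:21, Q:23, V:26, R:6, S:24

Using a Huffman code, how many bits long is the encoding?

Greedily combine the two least-frequent nodes:
R(6) + Y(21) → 27
Q(23) + S(24) → 47
V(26) + 27 → 53
47 + 53 → 100
The encoded length is the sum of every internal node's weight: 27 + 47 + 53 + 100 = 227 bits.

227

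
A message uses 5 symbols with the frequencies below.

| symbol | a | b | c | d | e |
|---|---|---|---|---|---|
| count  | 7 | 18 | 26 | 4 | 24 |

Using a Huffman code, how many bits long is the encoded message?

Build the Huffman tree bottom-up:
combine d(4), a(7) → 11
combine 11, b(18) → 29
combine e(24), c(26) → 50
combine 29, 50 → 79
The encoded length is the sum of every internal node's weight: 11 + 29 + 50 + 79 = 169 bits.

169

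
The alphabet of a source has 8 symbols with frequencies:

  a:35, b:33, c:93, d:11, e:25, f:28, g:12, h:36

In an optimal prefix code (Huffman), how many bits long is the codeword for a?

3

Huffman merges, smallest pair first:
d(11) + g(12) → 23
23 + e(25) → 48
f(28) + b(33) → 61
a(35) + h(36) → 71
48 + 61 → 109
71 + c(93) → 164
109 + 164 → 273
a sits 3 levels below the root, so its codeword is 3 bits.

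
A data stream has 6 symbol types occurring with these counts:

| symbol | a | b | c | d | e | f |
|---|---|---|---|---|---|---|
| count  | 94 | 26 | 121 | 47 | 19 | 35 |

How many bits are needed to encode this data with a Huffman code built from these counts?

809

Greedily combine the two least-frequent nodes:
merge e(19) and b(26): 45
merge f(35) and 45: 80
merge d(47) and 80: 127
merge a(94) and c(121): 215
merge 127 and 215: 342
The encoded length is the sum of every internal node's weight: 45 + 80 + 127 + 215 + 342 = 809 bits.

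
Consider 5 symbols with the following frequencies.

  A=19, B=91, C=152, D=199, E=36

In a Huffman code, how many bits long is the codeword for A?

Huffman merges, smallest pair first:
combine A(19), E(36) → 55
combine 55, B(91) → 146
combine 146, C(152) → 298
combine D(199), 298 → 497
A sits 4 levels below the root, so its codeword is 4 bits.

4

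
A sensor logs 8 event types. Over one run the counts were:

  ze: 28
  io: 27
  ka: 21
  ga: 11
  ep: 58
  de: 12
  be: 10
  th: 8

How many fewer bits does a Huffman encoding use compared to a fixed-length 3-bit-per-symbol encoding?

Fixed-length: 3 bits × 175 symbols = 525 bits.
Huffman merges:
th(8) + be(10) → 18
ga(11) + de(12) → 23
18 + ka(21) → 39
23 + io(27) → 50
ze(28) + 39 → 67
50 + ep(58) → 108
67 + 108 → 175
Huffman total = 18 + 23 + 39 + 50 + 67 + 108 + 175 = 480 bits.
Saving = 525 − 480 = 45 bits.

45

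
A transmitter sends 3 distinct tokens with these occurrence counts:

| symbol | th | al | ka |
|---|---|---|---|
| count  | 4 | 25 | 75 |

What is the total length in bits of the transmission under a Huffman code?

Merge the two smallest weights repeatedly:
th(4) + al(25) → 29
29 + ka(75) → 104
Total encoded bits = sum of merged weights = 29 + 104 = 133.

133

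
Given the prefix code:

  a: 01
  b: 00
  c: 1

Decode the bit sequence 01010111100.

Read left to right; each codeword is recognised as soon as it completes (prefix code):
  01→a | 01→a | 01→a | 1→c | 1→c | 1→c | 00→b
Decoded message: aaacccb

aaacccb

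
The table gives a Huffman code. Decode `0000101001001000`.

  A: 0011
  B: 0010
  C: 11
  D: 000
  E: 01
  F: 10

Read left to right; each codeword is recognised as soon as it completes (prefix code):
  000→D | 01→E | 01→E | 0010→B | 01→E | 000→D
Decoded message: DEEBED

DEEBED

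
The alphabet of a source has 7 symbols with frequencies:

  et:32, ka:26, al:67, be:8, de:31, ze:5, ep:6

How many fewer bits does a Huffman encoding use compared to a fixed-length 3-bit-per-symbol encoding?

Fixed-length: 3 bits × 175 symbols = 525 bits.
Huffman merges:
merge ze(5) and ep(6): 11
merge be(8) and 11: 19
merge 19 and ka(26): 45
merge de(31) and et(32): 63
merge 45 and 63: 108
merge al(67) and 108: 175
Huffman total = 11 + 19 + 45 + 63 + 108 + 175 = 421 bits.
Saving = 525 − 421 = 104 bits.

104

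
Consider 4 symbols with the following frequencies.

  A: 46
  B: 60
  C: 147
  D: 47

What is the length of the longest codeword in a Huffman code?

Merge the two lowest-weight nodes at each step:
combine A(46), D(47) → 93
combine B(60), 93 → 153
combine C(147), 153 → 300
The rarest symbols sit at the bottom; the longest codeword is 3 bits.

3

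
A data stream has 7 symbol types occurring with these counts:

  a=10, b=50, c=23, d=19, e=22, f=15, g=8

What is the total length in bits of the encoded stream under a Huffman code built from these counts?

386

Merge the two smallest weights repeatedly:
g(8) + a(10) → 18
f(15) + 18 → 33
d(19) + e(22) → 41
c(23) + 33 → 56
41 + b(50) → 91
56 + 91 → 147
The encoded length is the sum of every internal node's weight: 18 + 33 + 41 + 56 + 91 + 147 = 386 bits.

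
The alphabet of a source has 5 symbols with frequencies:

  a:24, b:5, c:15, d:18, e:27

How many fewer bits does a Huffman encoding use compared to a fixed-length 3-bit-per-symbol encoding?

Fixed-length: 3 bits × 89 symbols = 267 bits.
Huffman merges:
combine b(5), c(15) → 20
combine d(18), 20 → 38
combine a(24), e(27) → 51
combine 38, 51 → 89
Huffman total = 20 + 38 + 51 + 89 = 198 bits.
Saving = 267 − 198 = 69 bits.

69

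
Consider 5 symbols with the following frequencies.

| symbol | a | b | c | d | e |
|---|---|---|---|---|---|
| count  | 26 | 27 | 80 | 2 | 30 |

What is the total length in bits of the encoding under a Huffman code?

Build the Huffman tree bottom-up:
d(2) + a(26) → 28
b(27) + 28 → 55
e(30) + 55 → 85
c(80) + 85 → 165
The encoded length is the sum of every internal node's weight: 28 + 55 + 85 + 165 = 333 bits.

333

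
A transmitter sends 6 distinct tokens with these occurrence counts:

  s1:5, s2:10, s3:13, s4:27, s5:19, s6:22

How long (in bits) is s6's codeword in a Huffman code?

2

Repeatedly merge the two smallest:
s1(5) + s2(10) → 15
s3(13) + 15 → 28
s5(19) + s6(22) → 41
s4(27) + 28 → 55
41 + 55 → 96
s6's leaf is at depth 2, giving a 2-bit codeword.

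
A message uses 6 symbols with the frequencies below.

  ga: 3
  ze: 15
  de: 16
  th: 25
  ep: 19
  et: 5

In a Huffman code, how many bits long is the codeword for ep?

2

Build the tree from the bottom:
merge ga(3) and et(5): 8
merge 8 and ze(15): 23
merge de(16) and ep(19): 35
merge 23 and th(25): 48
merge 35 and 48: 83
The subtree containing ep is merged 2 times, so code length = 2.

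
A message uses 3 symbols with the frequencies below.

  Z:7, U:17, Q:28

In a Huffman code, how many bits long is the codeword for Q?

1

Build the tree from the bottom:
combine Z(7), U(17) → 24
combine 24, Q(28) → 52
Q is a child of the root — depth 1, so its codeword is a single bit.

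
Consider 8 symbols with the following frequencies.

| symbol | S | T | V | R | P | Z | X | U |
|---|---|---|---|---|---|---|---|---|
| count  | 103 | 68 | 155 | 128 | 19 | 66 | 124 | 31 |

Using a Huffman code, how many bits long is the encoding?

Greedily combine the two least-frequent nodes:
combine P(19), U(31) → 50
combine 50, Z(66) → 116
combine T(68), S(103) → 171
combine 116, X(124) → 240
combine R(128), V(155) → 283
combine 171, 240 → 411
combine 283, 411 → 694
Each symbol's bit-cost is frequency × depth; summing gives 1965 bits (equivalently 50 + 116 + 171 + 240 + 283 + 411 + 694).

1965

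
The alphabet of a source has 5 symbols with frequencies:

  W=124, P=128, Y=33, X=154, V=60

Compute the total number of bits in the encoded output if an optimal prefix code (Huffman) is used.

1091

Greedily combine the two least-frequent nodes:
merge Y(33) and V(60): 93
merge 93 and W(124): 217
merge P(128) and X(154): 282
merge 217 and 282: 499
Total encoded bits = sum of merged weights = 93 + 217 + 282 + 499 = 1091.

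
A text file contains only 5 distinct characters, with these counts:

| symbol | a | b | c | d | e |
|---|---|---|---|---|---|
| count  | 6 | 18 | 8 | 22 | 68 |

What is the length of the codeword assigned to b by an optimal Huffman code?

Repeatedly merge the two smallest:
combine a(6), c(8) → 14
combine 14, b(18) → 32
combine d(22), 32 → 54
combine 54, e(68) → 122
b sits 3 levels below the root, so its codeword is 3 bits.

3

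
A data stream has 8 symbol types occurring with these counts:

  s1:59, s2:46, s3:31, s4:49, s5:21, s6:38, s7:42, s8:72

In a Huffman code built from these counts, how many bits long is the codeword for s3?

4

Huffman merges, smallest pair first:
combine s5(21), s3(31) → 52
combine s6(38), s7(42) → 80
combine s2(46), s4(49) → 95
combine 52, s1(59) → 111
combine s8(72), 80 → 152
combine 95, 111 → 206
combine 152, 206 → 358
s3's leaf is at depth 4, giving a 4-bit codeword.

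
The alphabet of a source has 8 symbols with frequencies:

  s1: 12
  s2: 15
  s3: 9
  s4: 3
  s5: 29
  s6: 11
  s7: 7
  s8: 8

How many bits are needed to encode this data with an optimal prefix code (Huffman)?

263

Greedily combine the two least-frequent nodes:
combine s4(3), s7(7) → 10
combine s8(8), s3(9) → 17
combine 10, s6(11) → 21
combine s1(12), s2(15) → 27
combine 17, 21 → 38
combine 27, s5(29) → 56
combine 38, 56 → 94
Total encoded bits = sum of merged weights = 10 + 17 + 21 + 27 + 38 + 56 + 94 = 263.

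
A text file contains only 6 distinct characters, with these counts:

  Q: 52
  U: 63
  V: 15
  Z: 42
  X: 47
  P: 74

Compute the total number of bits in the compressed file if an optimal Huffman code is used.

Build the Huffman tree bottom-up:
V(15) + Z(42) → 57
X(47) + Q(52) → 99
57 + U(63) → 120
P(74) + 99 → 173
120 + 173 → 293
Each symbol's bit-cost is frequency × depth; summing gives 742 bits (equivalently 57 + 99 + 120 + 173 + 293).

742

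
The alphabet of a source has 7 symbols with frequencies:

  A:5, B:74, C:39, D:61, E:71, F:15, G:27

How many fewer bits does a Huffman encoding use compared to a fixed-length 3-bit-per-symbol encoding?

Fixed-length: 3 bits × 292 symbols = 876 bits.
Huffman merges:
combine A(5), F(15) → 20
combine 20, G(27) → 47
combine C(39), 47 → 86
combine D(61), E(71) → 132
combine B(74), 86 → 160
combine 132, 160 → 292
Huffman total = 20 + 47 + 86 + 132 + 160 + 292 = 737 bits.
Saving = 876 − 737 = 139 bits.

139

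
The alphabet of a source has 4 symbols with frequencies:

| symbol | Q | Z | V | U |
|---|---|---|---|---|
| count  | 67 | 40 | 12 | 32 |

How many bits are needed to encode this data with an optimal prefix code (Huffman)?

Greedily combine the two least-frequent nodes:
merge V(12) and U(32): 44
merge Z(40) and 44: 84
merge Q(67) and 84: 151
The encoded length is the sum of every internal node's weight: 44 + 84 + 151 = 279 bits.

279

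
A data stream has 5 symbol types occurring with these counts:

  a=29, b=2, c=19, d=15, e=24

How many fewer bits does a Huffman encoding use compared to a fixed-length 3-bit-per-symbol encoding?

72

Fixed-length: 3 bits × 89 symbols = 267 bits.
Huffman merges:
merge b(2) and d(15): 17
merge 17 and c(19): 36
merge e(24) and a(29): 53
merge 36 and 53: 89
Huffman total = 17 + 36 + 53 + 89 = 195 bits.
Saving = 267 − 195 = 72 bits.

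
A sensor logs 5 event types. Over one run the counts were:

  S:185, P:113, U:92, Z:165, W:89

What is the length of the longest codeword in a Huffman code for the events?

3

Merge the two lowest-weight nodes at each step:
combine W(89), U(92) → 181
combine P(113), Z(165) → 278
combine 181, S(185) → 366
combine 278, 366 → 644
Maximum depth reached is 3.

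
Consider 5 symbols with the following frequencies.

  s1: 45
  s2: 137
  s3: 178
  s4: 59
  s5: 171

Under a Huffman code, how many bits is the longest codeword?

3

Merge the two lowest-weight nodes at each step:
merge s1(45) and s4(59): 104
merge 104 and s2(137): 241
merge s5(171) and s3(178): 349
merge 241 and 349: 590
The rarest symbols sit at the bottom; the longest codeword is 3 bits.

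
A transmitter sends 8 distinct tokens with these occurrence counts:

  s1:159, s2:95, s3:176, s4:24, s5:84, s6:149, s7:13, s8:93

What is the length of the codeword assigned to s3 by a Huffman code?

2

Huffman merges, smallest pair first:
s7(13) + s4(24) → 37
37 + s5(84) → 121
s8(93) + s2(95) → 188
121 + s6(149) → 270
s1(159) + s3(176) → 335
188 + 270 → 458
335 + 458 → 793
s3 sits 2 levels below the root, so its codeword is 2 bits.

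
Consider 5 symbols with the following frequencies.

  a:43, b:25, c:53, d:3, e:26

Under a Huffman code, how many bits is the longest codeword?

3

Merge the two lowest-weight nodes at each step:
combine d(3), b(25) → 28
combine e(26), 28 → 54
combine a(43), c(53) → 96
combine 54, 96 → 150
The rarest symbols sit at the bottom; the longest codeword is 3 bits.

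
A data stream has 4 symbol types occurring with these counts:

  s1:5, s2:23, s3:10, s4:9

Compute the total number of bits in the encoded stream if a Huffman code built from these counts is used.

Greedily combine the two least-frequent nodes:
combine s1(5), s4(9) → 14
combine s3(10), 14 → 24
combine s2(23), 24 → 47
Each symbol's bit-cost is frequency × depth; summing gives 85 bits (equivalently 14 + 24 + 47).

85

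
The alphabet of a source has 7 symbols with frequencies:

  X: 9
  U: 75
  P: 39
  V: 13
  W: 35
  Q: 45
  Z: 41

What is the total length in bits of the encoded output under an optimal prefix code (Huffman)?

673

Merge the two smallest weights repeatedly:
combine X(9), V(13) → 22
combine 22, W(35) → 57
combine P(39), Z(41) → 80
combine Q(45), 57 → 102
combine U(75), 80 → 155
combine 102, 155 → 257
Total encoded bits = sum of merged weights = 22 + 57 + 80 + 102 + 155 + 257 = 673.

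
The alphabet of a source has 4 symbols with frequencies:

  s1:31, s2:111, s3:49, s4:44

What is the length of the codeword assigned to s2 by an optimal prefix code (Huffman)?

1

Repeatedly merge the two smallest:
s1(31) + s4(44) → 75
s3(49) + 75 → 124
s2(111) + 124 → 235
s2 is merged only at the final step, so code length = 1.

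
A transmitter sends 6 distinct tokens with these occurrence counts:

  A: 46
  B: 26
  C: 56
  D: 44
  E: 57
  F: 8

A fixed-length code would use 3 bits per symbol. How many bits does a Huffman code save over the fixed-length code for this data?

125

Fixed-length: 3 bits × 237 symbols = 711 bits.
Huffman merges:
merge F(8) and B(26): 34
merge 34 and D(44): 78
merge A(46) and C(56): 102
merge E(57) and 78: 135
merge 102 and 135: 237
Huffman total = 34 + 78 + 102 + 135 + 237 = 586 bits.
Saving = 711 − 586 = 125 bits.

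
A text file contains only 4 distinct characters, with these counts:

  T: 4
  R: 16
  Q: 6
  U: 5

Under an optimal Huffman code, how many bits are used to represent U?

Repeatedly merge the two smallest:
T(4) + U(5) → 9
Q(6) + 9 → 15
15 + R(16) → 31
The subtree containing U is merged 3 times, so code length = 3.

3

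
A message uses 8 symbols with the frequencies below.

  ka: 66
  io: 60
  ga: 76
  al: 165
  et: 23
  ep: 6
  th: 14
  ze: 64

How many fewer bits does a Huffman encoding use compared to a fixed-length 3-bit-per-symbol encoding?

178

Fixed-length: 3 bits × 474 symbols = 1422 bits.
Huffman merges:
ep(6) + th(14) → 20
20 + et(23) → 43
43 + io(60) → 103
ze(64) + ka(66) → 130
ga(76) + 103 → 179
130 + al(165) → 295
179 + 295 → 474
Huffman total = 20 + 43 + 103 + 130 + 179 + 295 + 474 = 1244 bits.
Saving = 1422 − 1244 = 178 bits.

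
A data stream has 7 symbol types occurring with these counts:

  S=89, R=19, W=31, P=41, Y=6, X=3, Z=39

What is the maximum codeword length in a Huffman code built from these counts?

5

Merge the two lowest-weight nodes at each step:
merge X(3) and Y(6): 9
merge 9 and R(19): 28
merge 28 and W(31): 59
merge Z(39) and P(41): 80
merge 59 and 80: 139
merge S(89) and 139: 228
Maximum depth reached is 5.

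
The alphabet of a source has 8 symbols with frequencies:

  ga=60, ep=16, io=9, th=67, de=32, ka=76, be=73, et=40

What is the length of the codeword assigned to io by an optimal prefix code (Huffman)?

Repeatedly merge the two smallest:
merge io(9) and ep(16): 25
merge 25 and de(32): 57
merge et(40) and 57: 97
merge ga(60) and th(67): 127
merge be(73) and ka(76): 149
merge 97 and 127: 224
merge 149 and 224: 373
io's leaf is at depth 5, giving a 5-bit codeword.

5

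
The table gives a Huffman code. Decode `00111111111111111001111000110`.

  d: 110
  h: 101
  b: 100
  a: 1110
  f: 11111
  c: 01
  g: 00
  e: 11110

gfffgegd

Read left to right; each codeword is recognised as soon as it completes (prefix code):
  00→g | 11111→f | 11111→f | 11111→f | 00→g | 11110→e | 00→g | 110→d
Decoded message: gfffgegd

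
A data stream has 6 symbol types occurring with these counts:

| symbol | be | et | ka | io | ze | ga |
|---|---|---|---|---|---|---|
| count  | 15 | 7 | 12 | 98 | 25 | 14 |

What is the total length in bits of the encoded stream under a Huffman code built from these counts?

Merge the two smallest weights repeatedly:
combine et(7), ka(12) → 19
combine ga(14), be(15) → 29
combine 19, ze(25) → 44
combine 29, 44 → 73
combine 73, io(98) → 171
Total encoded bits = sum of merged weights = 19 + 29 + 44 + 73 + 171 = 336.

336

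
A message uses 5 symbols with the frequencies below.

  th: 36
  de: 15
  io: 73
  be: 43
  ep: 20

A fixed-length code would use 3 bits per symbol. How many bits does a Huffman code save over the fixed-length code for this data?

Fixed-length: 3 bits × 187 symbols = 561 bits.
Huffman merges:
merge de(15) and ep(20): 35
merge 35 and th(36): 71
merge be(43) and 71: 114
merge io(73) and 114: 187
Huffman total = 35 + 71 + 114 + 187 = 407 bits.
Saving = 561 − 407 = 154 bits.

154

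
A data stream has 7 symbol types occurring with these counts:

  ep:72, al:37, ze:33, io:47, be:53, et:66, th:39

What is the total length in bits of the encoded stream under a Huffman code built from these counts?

969

Merge the two smallest weights repeatedly:
ze(33) + al(37) → 70
th(39) + io(47) → 86
be(53) + et(66) → 119
70 + ep(72) → 142
86 + 119 → 205
142 + 205 → 347
The encoded length is the sum of every internal node's weight: 70 + 86 + 119 + 142 + 205 + 347 = 969 bits.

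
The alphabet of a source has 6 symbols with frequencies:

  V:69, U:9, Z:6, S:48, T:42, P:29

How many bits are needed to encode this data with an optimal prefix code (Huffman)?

465

Greedily combine the two least-frequent nodes:
Z(6) + U(9) → 15
15 + P(29) → 44
T(42) + 44 → 86
S(48) + V(69) → 117
86 + 117 → 203
The encoded length is the sum of every internal node's weight: 15 + 44 + 86 + 117 + 203 = 465 bits.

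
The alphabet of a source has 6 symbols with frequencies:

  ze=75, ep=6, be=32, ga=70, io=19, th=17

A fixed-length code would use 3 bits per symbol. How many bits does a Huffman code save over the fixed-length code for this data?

Fixed-length: 3 bits × 219 symbols = 657 bits.
Huffman merges:
merge ep(6) and th(17): 23
merge io(19) and 23: 42
merge be(32) and 42: 74
merge ga(70) and 74: 144
merge ze(75) and 144: 219
Huffman total = 23 + 42 + 74 + 144 + 219 = 502 bits.
Saving = 657 − 502 = 155 bits.

155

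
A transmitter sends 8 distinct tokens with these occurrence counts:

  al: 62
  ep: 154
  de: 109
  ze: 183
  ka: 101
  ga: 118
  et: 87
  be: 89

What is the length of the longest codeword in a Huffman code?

4

Merge the two lowest-weight nodes at each step:
combine al(62), et(87) → 149
combine be(89), ka(101) → 190
combine de(109), ga(118) → 227
combine 149, ep(154) → 303
combine ze(183), 190 → 373
combine 227, 303 → 530
combine 373, 530 → 903
The rarest symbols sit at the bottom; the longest codeword is 4 bits.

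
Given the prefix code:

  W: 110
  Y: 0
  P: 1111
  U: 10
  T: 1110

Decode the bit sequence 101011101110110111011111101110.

Read left to right; each codeword is recognised as soon as it completes (prefix code):
  10→U | 10→U | 1110→T | 1110→T | 110→W | 1110→T | 1111→P | 110→W | 1110→T
Decoded message: UUTTWTPWT

UUTTWTPWT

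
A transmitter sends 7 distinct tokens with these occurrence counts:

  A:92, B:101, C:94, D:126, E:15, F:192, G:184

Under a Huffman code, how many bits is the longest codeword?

Merge the two lowest-weight nodes at each step:
E(15) + A(92) → 107
C(94) + B(101) → 195
107 + D(126) → 233
G(184) + F(192) → 376
195 + 233 → 428
376 + 428 → 804
The rarest symbols sit at the bottom; the longest codeword is 4 bits.

4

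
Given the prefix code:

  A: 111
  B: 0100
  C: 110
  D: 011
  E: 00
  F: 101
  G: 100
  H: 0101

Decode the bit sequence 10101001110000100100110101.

FBAEEGGCF

Read left to right; each codeword is recognised as soon as it completes (prefix code):
  101→F | 0100→B | 111→A | 00→E | 00→E | 100→G | 100→G | 110→C | 101→F
Decoded message: FBAEEGGCF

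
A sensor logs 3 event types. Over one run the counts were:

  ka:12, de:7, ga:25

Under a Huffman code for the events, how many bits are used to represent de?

Build the tree from the bottom:
merge de(7) and ka(12): 19
merge 19 and ga(25): 44
de sits 2 levels below the root, so its codeword is 2 bits.

2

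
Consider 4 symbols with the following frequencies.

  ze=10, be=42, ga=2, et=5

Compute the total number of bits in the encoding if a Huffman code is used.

83

Merge the two smallest weights repeatedly:
merge ga(2) and et(5): 7
merge 7 and ze(10): 17
merge 17 and be(42): 59
Each symbol's bit-cost is frequency × depth; summing gives 83 bits (equivalently 7 + 17 + 59).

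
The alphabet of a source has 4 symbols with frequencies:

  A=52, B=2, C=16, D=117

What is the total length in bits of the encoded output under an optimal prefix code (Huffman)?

275

Greedily combine the two least-frequent nodes:
combine B(2), C(16) → 18
combine 18, A(52) → 70
combine 70, D(117) → 187
The encoded length is the sum of every internal node's weight: 18 + 70 + 187 = 275 bits.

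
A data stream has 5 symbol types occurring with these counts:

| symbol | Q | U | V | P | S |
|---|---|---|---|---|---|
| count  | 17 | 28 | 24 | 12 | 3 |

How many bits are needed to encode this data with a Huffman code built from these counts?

183

Greedily combine the two least-frequent nodes:
merge S(3) and P(12): 15
merge 15 and Q(17): 32
merge V(24) and U(28): 52
merge 32 and 52: 84
Total encoded bits = sum of merged weights = 15 + 32 + 52 + 84 = 183.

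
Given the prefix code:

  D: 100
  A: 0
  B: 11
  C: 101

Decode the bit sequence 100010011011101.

Read left to right; each codeword is recognised as soon as it completes (prefix code):
  100→D | 0→A | 100→D | 11→B | 0→A | 11→B | 101→C
Decoded message: DADBABC

DADBABC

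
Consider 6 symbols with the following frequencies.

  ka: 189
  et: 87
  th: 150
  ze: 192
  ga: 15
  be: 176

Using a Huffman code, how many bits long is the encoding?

Build the Huffman tree bottom-up:
merge ga(15) and et(87): 102
merge 102 and th(150): 252
merge be(176) and ka(189): 365
merge ze(192) and 252: 444
merge 365 and 444: 809
Each symbol's bit-cost is frequency × depth; summing gives 1972 bits (equivalently 102 + 252 + 365 + 444 + 809).

1972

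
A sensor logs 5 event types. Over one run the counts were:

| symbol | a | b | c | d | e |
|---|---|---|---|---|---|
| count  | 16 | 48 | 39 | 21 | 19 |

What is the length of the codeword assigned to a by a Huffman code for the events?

Huffman merges, smallest pair first:
combine a(16), e(19) → 35
combine d(21), 35 → 56
combine c(39), b(48) → 87
combine 56, 87 → 143
a sits 3 levels below the root, so its codeword is 3 bits.

3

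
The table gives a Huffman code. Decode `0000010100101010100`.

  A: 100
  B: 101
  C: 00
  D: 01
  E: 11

CCDDCBDDC

Read left to right; each codeword is recognised as soon as it completes (prefix code):
  00→C | 00→C | 01→D | 01→D | 00→C | 101→B | 01→D | 01→D | 00→C
Decoded message: CCDDCBDDC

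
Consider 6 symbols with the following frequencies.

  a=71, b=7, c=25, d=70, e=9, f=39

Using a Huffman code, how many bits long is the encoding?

Merge the two smallest weights repeatedly:
combine b(7), e(9) → 16
combine 16, c(25) → 41
combine f(39), 41 → 80
combine d(70), a(71) → 141
combine 80, 141 → 221
Total encoded bits = sum of merged weights = 16 + 41 + 80 + 141 + 221 = 499.

499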